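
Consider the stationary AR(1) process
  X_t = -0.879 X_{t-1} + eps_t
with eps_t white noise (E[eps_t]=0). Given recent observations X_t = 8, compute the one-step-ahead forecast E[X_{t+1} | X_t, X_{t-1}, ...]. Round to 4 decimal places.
E[X_{t+1} \mid \mathcal F_t] = -7.0320

For an AR(p) model X_t = c + sum_i phi_i X_{t-i} + eps_t, the
one-step-ahead conditional mean is
  E[X_{t+1} | X_t, ...] = c + sum_i phi_i X_{t+1-i}.
Substitute known values:
  E[X_{t+1} | ...] = (-0.879) * (8)
                   = -7.0320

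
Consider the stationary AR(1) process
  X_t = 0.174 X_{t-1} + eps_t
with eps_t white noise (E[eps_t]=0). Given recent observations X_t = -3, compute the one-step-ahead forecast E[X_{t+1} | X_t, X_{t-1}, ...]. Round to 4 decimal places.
E[X_{t+1} \mid \mathcal F_t] = -0.5220

For an AR(p) model X_t = c + sum_i phi_i X_{t-i} + eps_t, the
one-step-ahead conditional mean is
  E[X_{t+1} | X_t, ...] = c + sum_i phi_i X_{t+1-i}.
Substitute known values:
  E[X_{t+1} | ...] = (0.174) * (-3)
                   = -0.5220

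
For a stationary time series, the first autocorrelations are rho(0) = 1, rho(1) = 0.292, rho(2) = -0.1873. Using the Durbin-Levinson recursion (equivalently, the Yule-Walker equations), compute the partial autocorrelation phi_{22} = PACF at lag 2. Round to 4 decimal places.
\phi_{22} = -0.2980

The PACF at lag k is phi_{kk}, the last component of the solution
to the Yule-Walker system G_k phi = r_k where
  (G_k)_{ij} = rho(|i - j|), (r_k)_i = rho(i), i,j = 1..k.
Equivalently, Durbin-Levinson gives phi_{kk} iteratively:
  phi_{11} = rho(1)
  phi_{kk} = [rho(k) - sum_{j=1..k-1} phi_{k-1,j} rho(k-j)]
            / [1 - sum_{j=1..k-1} phi_{k-1,j} rho(j)],
  phi_{k,j} = phi_{k-1,j} - phi_{kk} phi_{k-1,k-j},  j = 1..k-1.
Step k = 1:
  phi_11 = rho(1) = 0.292.
Step k = 2:
  phi_22 = [rho(2) - phi_11 rho(1)] / [1 - phi_11 rho(1)] = [-0.1873 - (0.292)(0.292)] / [1 - (0.292)(0.292)]
         = -0.272564 / 0.914736 = -0.298.
Therefore phi_{22} = -0.2980.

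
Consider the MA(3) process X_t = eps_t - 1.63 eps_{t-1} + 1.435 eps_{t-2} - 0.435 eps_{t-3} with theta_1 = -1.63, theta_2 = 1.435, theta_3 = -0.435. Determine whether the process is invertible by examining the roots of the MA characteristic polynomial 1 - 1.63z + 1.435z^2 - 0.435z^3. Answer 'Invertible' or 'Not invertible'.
\text{Invertible}

The MA(q) characteristic polynomial is P(z) = 1 - 1.63z + 1.435z^2 - 0.435z^3.
Invertibility requires all roots to lie outside the unit circle, i.e. |z| > 1 for every root.
Degree 3: look for a simple real root z0 first, then factor out (1 - z/z0) and solve the remaining quadratic.
Testing z0 = 2: P(2) = 1 + (-1.63)(2) + (1.435)(2)^2 + (-0.435)(2)^3
  = 1 + (-3.26) + (5.74) + (-3.48) = 0.  So z_0 = 2 is a root, |z_0| = 2.
Divide out the factor (1 - 0.5 z) = (1 - z/z0) (since 1/z0 = 0.5):
  P(z) = (1 - 0.5 z)(1 + (-1.13) z + (0.87) z^2)
  [check: z-coef -1.13 - (0.5) = -1.63; z^2-coef 0.87 - (0.5)(-1.13) = 1.435; z^3-coef -(0.5)(0.87) = -0.435.]
Remaining roots from the quadratic factor 1 + (-1.13) z + (0.87) z^2:
  Set 1 + (-1.13) z + (0.87) z^2 = 0, i.e. a z^2 + b z + c = 0 with a = 0.87, b = -1.13, c = 1.
  Discriminant D = b^2 - 4ac = (-1.13)^2 - 4*(0.87)*1 = 1.2769 - (3.48) = -2.2031.
  D < 0, so the roots are the complex-conjugate pair z = (-b +/- i sqrt(-D)) / (2a) = 0.6494 +/- 0.853i.
  For a conjugate pair |z|^2 = z * conj(z) = (product of roots) = c/a = 1/(0.87) = 1.149425, so |z| = sqrt(1.149425) = 1.0721 for both roots.
Moduli of all roots: 2.0000, 1.0721, 1.0721.
All moduli strictly greater than 1? Yes.
Verdict: Invertible.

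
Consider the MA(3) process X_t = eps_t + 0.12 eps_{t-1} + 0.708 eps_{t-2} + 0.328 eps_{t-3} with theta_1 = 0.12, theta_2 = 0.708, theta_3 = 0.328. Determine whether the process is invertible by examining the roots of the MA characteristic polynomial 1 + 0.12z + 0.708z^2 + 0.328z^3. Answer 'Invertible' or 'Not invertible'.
\text{Invertible}

The MA(q) characteristic polynomial is P(z) = 1 + 0.12z + 0.708z^2 + 0.328z^3.
Invertibility requires all roots to lie outside the unit circle, i.e. |z| > 1 for every root.
Degree 3: look for a simple real root z0 first, then factor out (1 - z/z0) and solve the remaining quadratic.
Testing z0 = -2.5: P(-2.5) = 1 + (0.12)(-2.5) + (0.708)(-2.5)^2 + (0.328)(-2.5)^3
  = 1 + (-0.3) + (4.425) + (-5.125) = 0.  So z_0 = -2.5 is a root, |z_0| = 2.5.
Divide out the factor (1 + 0.4 z) = (1 - z/z0) (since 1/z0 = -0.4):
  P(z) = (1 + 0.4 z)(1 + (-0.28) z + (0.82) z^2)
  [check: z-coef -0.28 - (-0.4) = 0.12; z^2-coef 0.82 - (-0.4)(-0.28) = 0.708; z^3-coef -(-0.4)(0.82) = 0.328.]
Remaining roots from the quadratic factor 1 + (-0.28) z + (0.82) z^2:
  Set 1 + (-0.28) z + (0.82) z^2 = 0, i.e. a z^2 + b z + c = 0 with a = 0.82, b = -0.28, c = 1.
  Discriminant D = b^2 - 4ac = (-0.28)^2 - 4*(0.82)*1 = 0.0784 - (3.28) = -3.2016.
  D < 0, so the roots are the complex-conjugate pair z = (-b +/- i sqrt(-D)) / (2a) = 0.1707 +/- 1.091i.
  For a conjugate pair |z|^2 = z * conj(z) = (product of roots) = c/a = 1/(0.82) = 1.219512, so |z| = sqrt(1.219512) = 1.1043 for both roots.
Moduli of all roots: 2.5000, 1.1043, 1.1043.
All moduli strictly greater than 1? Yes.
Verdict: Invertible.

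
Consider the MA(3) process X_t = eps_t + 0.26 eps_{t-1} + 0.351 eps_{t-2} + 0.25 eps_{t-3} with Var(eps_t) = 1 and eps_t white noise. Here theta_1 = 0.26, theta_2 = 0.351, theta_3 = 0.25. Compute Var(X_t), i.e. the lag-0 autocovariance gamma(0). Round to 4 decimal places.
\gamma(0) = 1.2533

For an MA(q) process X_t = eps_t + sum_i theta_i eps_{t-i} with
Var(eps_t) = sigma^2, the variance is
  gamma(0) = sigma^2 * (1 + sum_i theta_i^2).
  sum_i theta_i^2 = (0.26)^2 + (0.351)^2 + (0.25)^2 = 0.0676 + 0.123201 + 0.0625 = 0.253301.
  gamma(0) = 1 * (1 + 0.253301) = 1 * 1.253301 = 1.253301, which rounds to 1.2533.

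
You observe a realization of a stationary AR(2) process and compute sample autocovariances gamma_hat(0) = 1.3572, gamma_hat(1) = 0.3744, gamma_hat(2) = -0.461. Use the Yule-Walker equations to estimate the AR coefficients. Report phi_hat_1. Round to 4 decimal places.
\hat\phi_{1} = 0.4000

The Yule-Walker equations for an AR(p) process read, in matrix form,
  Gamma_p phi = r_p,   with   (Gamma_p)_{ij} = gamma(|i - j|),
                       (r_p)_i = gamma(i),   i,j = 1..p.
Substitute the sample gammas (Toeplitz matrix and right-hand side of size 2):
  Gamma_p = [[1.3572, 0.3744], [0.3744, 1.3572]]
  r_p     = [0.3744, -0.461]
Written out:
  1.3572 phi_1 + 0.3744 phi_2 = 0.3744
  0.3744 phi_1 + 1.3572 phi_2 = -0.461
Solve by Cramer's rule:
  det = gamma(0)^2 - gamma(1)^2 = (1.3572)^2 - (0.3744)^2 = 1.84199184 - 0.14017536 = 1.70181648
  phi_hat_1 = [gamma(1) gamma(0) - gamma(1) gamma(2)] / det = [(0.3744)(1.3572) - (0.3744)(-0.461)] / 1.70181648 = 0.68073408 / 1.70181648 = 0.4
  phi_hat_2 = [gamma(0) gamma(2) - gamma(1)^2] / det = [(1.3572)(-0.461) - (0.3744)^2] / 1.70181648 = -0.76584456 / 1.70181648 = -0.45
So phi_hat = [0.4000, -0.4500].
Therefore phi_hat_1 = 0.4000.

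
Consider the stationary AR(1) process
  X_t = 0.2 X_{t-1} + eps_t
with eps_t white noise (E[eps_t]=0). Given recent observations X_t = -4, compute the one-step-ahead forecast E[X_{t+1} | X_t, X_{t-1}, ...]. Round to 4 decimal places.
E[X_{t+1} \mid \mathcal F_t] = -0.8000

For an AR(p) model X_t = c + sum_i phi_i X_{t-i} + eps_t, the
one-step-ahead conditional mean is
  E[X_{t+1} | X_t, ...] = c + sum_i phi_i X_{t+1-i}.
Substitute known values:
  E[X_{t+1} | ...] = (0.2) * (-4)
                   = -0.8000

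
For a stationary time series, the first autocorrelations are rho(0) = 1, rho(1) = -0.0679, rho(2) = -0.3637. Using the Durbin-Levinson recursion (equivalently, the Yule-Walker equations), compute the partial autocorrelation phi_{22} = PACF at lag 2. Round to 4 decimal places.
\phi_{22} = -0.3700

The PACF at lag k is phi_{kk}, the last component of the solution
to the Yule-Walker system G_k phi = r_k where
  (G_k)_{ij} = rho(|i - j|), (r_k)_i = rho(i), i,j = 1..k.
Equivalently, Durbin-Levinson gives phi_{kk} iteratively:
  phi_{11} = rho(1)
  phi_{kk} = [rho(k) - sum_{j=1..k-1} phi_{k-1,j} rho(k-j)]
            / [1 - sum_{j=1..k-1} phi_{k-1,j} rho(j)],
  phi_{k,j} = phi_{k-1,j} - phi_{kk} phi_{k-1,k-j},  j = 1..k-1.
Step k = 1:
  phi_11 = rho(1) = -0.0679.
Step k = 2:
  phi_22 = [rho(2) - phi_11 rho(1)] / [1 - phi_11 rho(1)] = [-0.3637 - (-0.0679)(-0.0679)] / [1 - (-0.0679)(-0.0679)]
         = -0.36831041 / 0.99538959 = -0.37.
Therefore phi_{22} = -0.3700.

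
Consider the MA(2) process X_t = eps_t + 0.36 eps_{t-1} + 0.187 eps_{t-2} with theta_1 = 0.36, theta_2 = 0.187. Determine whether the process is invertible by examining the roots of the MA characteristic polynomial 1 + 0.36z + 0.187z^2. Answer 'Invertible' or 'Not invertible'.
\text{Invertible}

The MA(q) characteristic polynomial is P(z) = 1 + 0.36z + 0.187z^2.
Invertibility requires all roots to lie outside the unit circle, i.e. |z| > 1 for every root.
Set 1 + (0.36) z + (0.187) z^2 = 0, i.e. a z^2 + b z + c = 0 with a = 0.187, b = 0.36, c = 1.
Discriminant D = b^2 - 4ac = (0.36)^2 - 4*(0.187)*1 = 0.1296 - (0.748) = -0.6184.
D < 0, so the roots are the complex-conjugate pair z = (-b +/- i sqrt(-D)) / (2a) = -0.9626 +/- 2.1026i.
For a conjugate pair |z|^2 = z * conj(z) = (product of roots) = c/a = 1/(0.187) = 5.347594, so |z| = sqrt(5.347594) = 2.3125 for both roots.
Moduli of all roots: 2.3125, 2.3125.
All moduli strictly greater than 1? Yes.
Verdict: Invertible.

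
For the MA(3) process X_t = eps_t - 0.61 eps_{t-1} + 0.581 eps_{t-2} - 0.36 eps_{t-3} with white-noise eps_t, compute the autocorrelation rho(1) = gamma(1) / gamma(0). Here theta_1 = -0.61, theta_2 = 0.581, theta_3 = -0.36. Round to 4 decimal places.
\rho(1) = -0.6381

For an MA(q) process with theta_0 = 1, the autocovariance is
  gamma(k) = sigma^2 * sum_{i=0..q-k} theta_i * theta_{i+k},
and rho(k) = gamma(k) / gamma(0). Sigma^2 cancels.
  numerator   = (1)*(-0.61) + (-0.61)*(0.581) + (0.581)*(-0.36) = -1.17357.
  denominator = (1)^2 + (-0.61)^2 + (0.581)^2 + (-0.36)^2 = 1.839261.
  rho(1) = -1.17357 / 1.839261 = -0.6381.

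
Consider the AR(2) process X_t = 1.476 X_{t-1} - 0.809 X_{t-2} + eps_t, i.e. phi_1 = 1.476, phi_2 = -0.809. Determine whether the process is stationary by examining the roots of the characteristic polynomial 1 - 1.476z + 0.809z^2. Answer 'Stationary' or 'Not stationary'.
\text{Stationary}

The AR(p) characteristic polynomial is P(z) = 1 - 1.476z + 0.809z^2.
Stationarity requires all roots to lie outside the unit circle, i.e. |z| > 1 for every root.
Set 1 + (-1.476) z + (0.809) z^2 = 0, i.e. a z^2 + b z + c = 0 with a = 0.809, b = -1.476, c = 1.
Discriminant D = b^2 - 4ac = (-1.476)^2 - 4*(0.809)*1 = 2.178576 - (3.236) = -1.057424.
D < 0, so the roots are the complex-conjugate pair z = (-b +/- i sqrt(-D)) / (2a) = 0.9122 +/- 0.6355i.
For a conjugate pair |z|^2 = z * conj(z) = (product of roots) = c/a = 1/(0.809) = 1.236094, so |z| = sqrt(1.236094) = 1.1118 for both roots.
Moduli of all roots: 1.1118, 1.1118.
All moduli strictly greater than 1? Yes.
Verdict: Stationary.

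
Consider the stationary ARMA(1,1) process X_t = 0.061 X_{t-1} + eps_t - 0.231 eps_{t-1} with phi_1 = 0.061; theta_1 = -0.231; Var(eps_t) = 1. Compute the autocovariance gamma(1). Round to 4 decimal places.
\gamma(1) = -0.1682

Multiply the model equation by X_{t-k} and take expectations. With theta_0 = psi_0 = 1 and psi_j the MA(infinity) weights, this gives
  gamma(k) - sum_i phi_i gamma(k-i) = c_k,
  c_k = sigma^2 * sum_{j=k..q} theta_j psi_{j-k}   (c_k = 0 for k > q),
using gamma(-m) = gamma(m).
psi-weights needed (psi_j = theta_j + sum_i phi_i psi_{j-i}):
  psi_1 = theta_1 + phi_1 = -0.231 + (0.061) = -0.17
Right-hand sides:
  c_0 = sigma^2 (1 + theta_1 psi_1) = 1 * (1 + (-0.231)(-0.17)) = 1 * 1.03927 = 1.03927
  c_1 = sigma^2 theta_1 = 1 * (-0.231) = -0.231
  c_2 = 0
Equations for k = 0 and k = 1 (AR order 1):
  gamma(0) = phi_1 gamma(1) + c_0
  gamma(1) = phi_1 gamma(0) + c_1
Substituting the second into the first: gamma(0) (1 - phi_1^2) = c_0 + phi_1 c_1, so
  gamma(0) = (c_0 + phi_1 c_1) / (1 - phi_1^2) = (1.03927 + (0.061)(-0.231)) / (1 - (0.061)^2) = 1.025179 / 0.996279 = 1.029008.
  gamma(1) = phi_1 gamma(0) + c_1 = (0.061)(1.029008) + (-0.231) = -0.168231.
Therefore gamma(1) = -0.1682 (to 4 decimal places).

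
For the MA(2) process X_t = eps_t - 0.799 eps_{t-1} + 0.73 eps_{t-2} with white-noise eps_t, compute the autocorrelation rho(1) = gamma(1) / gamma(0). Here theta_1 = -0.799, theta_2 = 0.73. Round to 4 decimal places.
\rho(1) = -0.6366

For an MA(q) process with theta_0 = 1, the autocovariance is
  gamma(k) = sigma^2 * sum_{i=0..q-k} theta_i * theta_{i+k},
and rho(k) = gamma(k) / gamma(0). Sigma^2 cancels.
  numerator   = (1)*(-0.799) + (-0.799)*(0.73) = -1.38227.
  denominator = (1)^2 + (-0.799)^2 + (0.73)^2 = 2.171301.
  rho(1) = -1.38227 / 2.171301 = -0.6366.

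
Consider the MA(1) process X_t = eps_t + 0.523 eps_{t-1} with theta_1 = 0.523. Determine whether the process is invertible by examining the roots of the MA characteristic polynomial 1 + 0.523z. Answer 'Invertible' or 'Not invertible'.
\text{Invertible}

The MA(q) characteristic polynomial is P(z) = 1 + 0.523z.
Invertibility requires all roots to lie outside the unit circle, i.e. |z| > 1 for every root.
This is linear in z: 1 + (0.523) z = 0  =>  z = -1/(0.523) = -1.912046,  |z| = 1.912046.
Moduli of all roots: 1.9120.
All moduli strictly greater than 1? Yes.
Verdict: Invertible.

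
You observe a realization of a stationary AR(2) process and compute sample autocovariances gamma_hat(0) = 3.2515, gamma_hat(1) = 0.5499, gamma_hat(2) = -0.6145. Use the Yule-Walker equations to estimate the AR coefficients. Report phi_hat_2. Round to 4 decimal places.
\hat\phi_{2} = -0.2240

The Yule-Walker equations for an AR(p) process read, in matrix form,
  Gamma_p phi = r_p,   with   (Gamma_p)_{ij} = gamma(|i - j|),
                       (r_p)_i = gamma(i),   i,j = 1..p.
Substitute the sample gammas (Toeplitz matrix and right-hand side of size 2):
  Gamma_p = [[3.2515, 0.5499], [0.5499, 3.2515]]
  r_p     = [0.5499, -0.6145]
Written out:
  3.2515 phi_1 + 0.5499 phi_2 = 0.5499
  0.5499 phi_1 + 3.2515 phi_2 = -0.6145
Solve by Cramer's rule:
  det = gamma(0)^2 - gamma(1)^2 = (3.2515)^2 - (0.5499)^2 = 10.57225225 - 0.30239001 = 10.26986224
  phi_hat_1 = [gamma(1) gamma(0) - gamma(1) gamma(2)] / det = [(0.5499)(3.2515) - (0.5499)(-0.6145)] / 10.26986224 = 2.1259134 / 10.26986224 = 0.207
  phi_hat_2 = [gamma(0) gamma(2) - gamma(1)^2] / det = [(3.2515)(-0.6145) - (0.5499)^2] / 10.26986224 = -2.30043676 / 10.26986224 = -0.224
So phi_hat = [0.2070, -0.2240].
Therefore phi_hat_2 = -0.2240.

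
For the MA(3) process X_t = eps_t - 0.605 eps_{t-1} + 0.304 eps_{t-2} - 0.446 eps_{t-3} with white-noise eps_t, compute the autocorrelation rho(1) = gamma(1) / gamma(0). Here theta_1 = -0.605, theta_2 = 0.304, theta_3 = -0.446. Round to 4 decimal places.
\rho(1) = -0.5578

For an MA(q) process with theta_0 = 1, the autocovariance is
  gamma(k) = sigma^2 * sum_{i=0..q-k} theta_i * theta_{i+k},
and rho(k) = gamma(k) / gamma(0). Sigma^2 cancels.
  numerator   = (1)*(-0.605) + (-0.605)*(0.304) + (0.304)*(-0.446) = -0.924504.
  denominator = (1)^2 + (-0.605)^2 + (0.304)^2 + (-0.446)^2 = 1.657357.
  rho(1) = -0.924504 / 1.657357 = -0.5578.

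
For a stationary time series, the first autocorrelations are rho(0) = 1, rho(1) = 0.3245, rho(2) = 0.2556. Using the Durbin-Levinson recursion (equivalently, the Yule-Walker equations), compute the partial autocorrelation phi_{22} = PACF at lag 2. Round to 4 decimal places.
\phi_{22} = 0.1680

The PACF at lag k is phi_{kk}, the last component of the solution
to the Yule-Walker system G_k phi = r_k where
  (G_k)_{ij} = rho(|i - j|), (r_k)_i = rho(i), i,j = 1..k.
Equivalently, Durbin-Levinson gives phi_{kk} iteratively:
  phi_{11} = rho(1)
  phi_{kk} = [rho(k) - sum_{j=1..k-1} phi_{k-1,j} rho(k-j)]
            / [1 - sum_{j=1..k-1} phi_{k-1,j} rho(j)],
  phi_{k,j} = phi_{k-1,j} - phi_{kk} phi_{k-1,k-j},  j = 1..k-1.
Step k = 1:
  phi_11 = rho(1) = 0.3245.
Step k = 2:
  phi_22 = [rho(2) - phi_11 rho(1)] / [1 - phi_11 rho(1)] = [0.2556 - (0.3245)(0.3245)] / [1 - (0.3245)(0.3245)]
         = 0.15029975 / 0.89469975 = 0.168.
Therefore phi_{22} = 0.1680.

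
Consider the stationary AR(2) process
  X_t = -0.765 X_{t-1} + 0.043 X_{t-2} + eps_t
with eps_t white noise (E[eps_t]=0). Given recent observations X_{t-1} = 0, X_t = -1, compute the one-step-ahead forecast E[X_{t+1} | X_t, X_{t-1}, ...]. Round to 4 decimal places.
E[X_{t+1} \mid \mathcal F_t] = 0.7650

For an AR(p) model X_t = c + sum_i phi_i X_{t-i} + eps_t, the
one-step-ahead conditional mean is
  E[X_{t+1} | X_t, ...] = c + sum_i phi_i X_{t+1-i}.
Substitute known values:
  E[X_{t+1} | ...] = (-0.765) * (-1) + (0.043) * (0)
                   = 0.7650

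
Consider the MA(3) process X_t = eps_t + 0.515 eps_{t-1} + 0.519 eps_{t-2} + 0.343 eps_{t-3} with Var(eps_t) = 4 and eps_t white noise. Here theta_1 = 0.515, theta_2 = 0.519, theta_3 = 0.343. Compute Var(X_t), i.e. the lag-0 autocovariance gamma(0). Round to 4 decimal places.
\gamma(0) = 6.6089

For an MA(q) process X_t = eps_t + sum_i theta_i eps_{t-i} with
Var(eps_t) = sigma^2, the variance is
  gamma(0) = sigma^2 * (1 + sum_i theta_i^2).
  sum_i theta_i^2 = (0.515)^2 + (0.519)^2 + (0.343)^2 = 0.265225 + 0.269361 + 0.117649 = 0.652235.
  gamma(0) = 4 * (1 + 0.652235) = 4 * 1.652235 = 6.60894, which rounds to 6.6089.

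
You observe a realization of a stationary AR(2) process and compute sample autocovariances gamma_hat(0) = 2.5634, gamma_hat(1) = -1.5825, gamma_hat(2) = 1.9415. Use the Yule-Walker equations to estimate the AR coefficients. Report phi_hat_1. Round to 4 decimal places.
\hat\phi_{1} = -0.2420

The Yule-Walker equations for an AR(p) process read, in matrix form,
  Gamma_p phi = r_p,   with   (Gamma_p)_{ij} = gamma(|i - j|),
                       (r_p)_i = gamma(i),   i,j = 1..p.
Substitute the sample gammas (Toeplitz matrix and right-hand side of size 2):
  Gamma_p = [[2.5634, -1.5825], [-1.5825, 2.5634]]
  r_p     = [-1.5825, 1.9415]
Written out:
  2.5634 phi_1 - 1.5825 phi_2 = -1.5825
  -1.5825 phi_1 + 2.5634 phi_2 = 1.9415
Solve by Cramer's rule:
  det = gamma(0)^2 - gamma(1)^2 = (2.5634)^2 - (-1.5825)^2 = 6.57101956 - 2.50430625 = 4.06671331
  phi_hat_1 = [gamma(1) gamma(0) - gamma(1) gamma(2)] / det = [(-1.5825)(2.5634) - (-1.5825)(1.9415)] / 4.06671331 = -0.98415675 / 4.06671331 = -0.242
  phi_hat_2 = [gamma(0) gamma(2) - gamma(1)^2] / det = [(2.5634)(1.9415) - (-1.5825)^2] / 4.06671331 = 2.47253485 / 4.06671331 = 0.608
So phi_hat = [-0.2420, 0.6080].
Therefore phi_hat_1 = -0.2420.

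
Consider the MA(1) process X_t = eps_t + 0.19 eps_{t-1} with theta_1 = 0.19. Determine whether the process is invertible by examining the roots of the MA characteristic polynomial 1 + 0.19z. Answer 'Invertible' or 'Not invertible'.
\text{Invertible}

The MA(q) characteristic polynomial is P(z) = 1 + 0.19z.
Invertibility requires all roots to lie outside the unit circle, i.e. |z| > 1 for every root.
This is linear in z: 1 + (0.19) z = 0  =>  z = -1/(0.19) = -5.263158,  |z| = 5.263158.
Moduli of all roots: 5.2632.
All moduli strictly greater than 1? Yes.
Verdict: Invertible.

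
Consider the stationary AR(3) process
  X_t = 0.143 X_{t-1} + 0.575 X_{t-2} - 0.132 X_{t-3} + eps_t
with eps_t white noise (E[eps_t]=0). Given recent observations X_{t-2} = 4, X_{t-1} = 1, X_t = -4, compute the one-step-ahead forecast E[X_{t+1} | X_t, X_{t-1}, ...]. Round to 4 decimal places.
E[X_{t+1} \mid \mathcal F_t] = -0.5250

For an AR(p) model X_t = c + sum_i phi_i X_{t-i} + eps_t, the
one-step-ahead conditional mean is
  E[X_{t+1} | X_t, ...] = c + sum_i phi_i X_{t+1-i}.
Substitute known values:
  E[X_{t+1} | ...] = (0.143) * (-4) + (0.575) * (1) + (-0.132) * (4)
                   = -0.5250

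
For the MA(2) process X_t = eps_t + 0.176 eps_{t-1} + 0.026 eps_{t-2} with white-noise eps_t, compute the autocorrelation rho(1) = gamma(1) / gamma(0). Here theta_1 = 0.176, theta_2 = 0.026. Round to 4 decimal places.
\rho(1) = 0.1750

For an MA(q) process with theta_0 = 1, the autocovariance is
  gamma(k) = sigma^2 * sum_{i=0..q-k} theta_i * theta_{i+k},
and rho(k) = gamma(k) / gamma(0). Sigma^2 cancels.
  numerator   = (1)*(0.176) + (0.176)*(0.026) = 0.180576.
  denominator = (1)^2 + (0.176)^2 + (0.026)^2 = 1.031652.
  rho(1) = 0.180576 / 1.031652 = 0.1750.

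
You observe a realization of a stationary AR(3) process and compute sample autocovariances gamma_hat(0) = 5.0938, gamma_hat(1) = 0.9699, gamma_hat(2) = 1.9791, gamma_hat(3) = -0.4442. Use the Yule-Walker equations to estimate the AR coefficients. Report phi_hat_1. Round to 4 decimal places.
\hat\phi_{1} = 0.2100

The Yule-Walker equations for an AR(p) process read, in matrix form,
  Gamma_p phi = r_p,   with   (Gamma_p)_{ij} = gamma(|i - j|),
                       (r_p)_i = gamma(i),   i,j = 1..p.
Substitute the sample gammas (Toeplitz matrix and right-hand side of size 3):
  Gamma_p = [[5.0938, 0.9699, 1.9791], [0.9699, 5.0938, 0.9699], [1.9791, 0.9699, 5.0938]]
  r_p     = [0.9699, 1.9791, -0.4442]
Written out (R1..R3):
  (R1) 5.0938 phi_1 + 0.9699 phi_2 + 1.9791 phi_3 = 0.9699
  (R2) 0.9699 phi_1 + 5.0938 phi_2 + 0.9699 phi_3 = 1.9791
  (R3) 1.9791 phi_1 + 0.9699 phi_2 + 5.0938 phi_3 = -0.4442
Gaussian elimination:
  R2 <- R2 - (0.9699/5.0938) R1 = R2 - (0.190408) R1:  4.909123 phi_2 + 0.593064 phi_3 = 1.794423
  R3 <- R3 - (1.9791/5.0938) R1 = R3 - (0.388531) R1:  0.593064 phi_2 + 4.324858 phi_3 = -0.821036
  R3 <- R3 - (0.593064/4.909123) R2 = R3 - (0.120808) R2:  4.253211 phi_3 = -1.037818
Back-substitution:
  phi_hat_3 = -1.037818 / 4.253211 = -0.244008
  phi_hat_2 = (1.794423 - (0.593064)(-0.244008)) / 4.909123 = 0.395007
  phi_hat_1 = (0.9699 - (0.9699)(0.395007) - (1.9791)(-0.244008)) / 5.0938 = 0.21
So phi_hat = [0.2100, 0.3950, -0.2440].
Therefore phi_hat_1 = 0.2100.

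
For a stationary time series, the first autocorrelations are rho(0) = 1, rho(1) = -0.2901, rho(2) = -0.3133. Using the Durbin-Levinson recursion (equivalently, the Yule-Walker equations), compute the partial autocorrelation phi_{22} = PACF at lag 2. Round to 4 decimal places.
\phi_{22} = -0.4340

The PACF at lag k is phi_{kk}, the last component of the solution
to the Yule-Walker system G_k phi = r_k where
  (G_k)_{ij} = rho(|i - j|), (r_k)_i = rho(i), i,j = 1..k.
Equivalently, Durbin-Levinson gives phi_{kk} iteratively:
  phi_{11} = rho(1)
  phi_{kk} = [rho(k) - sum_{j=1..k-1} phi_{k-1,j} rho(k-j)]
            / [1 - sum_{j=1..k-1} phi_{k-1,j} rho(j)],
  phi_{k,j} = phi_{k-1,j} - phi_{kk} phi_{k-1,k-j},  j = 1..k-1.
Step k = 1:
  phi_11 = rho(1) = -0.2901.
Step k = 2:
  phi_22 = [rho(2) - phi_11 rho(1)] / [1 - phi_11 rho(1)] = [-0.3133 - (-0.2901)(-0.2901)] / [1 - (-0.2901)(-0.2901)]
         = -0.39745801 / 0.91584199 = -0.434.
Therefore phi_{22} = -0.4340.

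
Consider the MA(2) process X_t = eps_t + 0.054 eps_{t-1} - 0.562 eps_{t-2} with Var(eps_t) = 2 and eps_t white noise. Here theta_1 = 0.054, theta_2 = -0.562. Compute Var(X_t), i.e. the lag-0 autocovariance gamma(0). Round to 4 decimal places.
\gamma(0) = 2.6375

For an MA(q) process X_t = eps_t + sum_i theta_i eps_{t-i} with
Var(eps_t) = sigma^2, the variance is
  gamma(0) = sigma^2 * (1 + sum_i theta_i^2).
  sum_i theta_i^2 = (0.054)^2 + (-0.562)^2 = 0.002916 + 0.315844 = 0.31876.
  gamma(0) = 2 * (1 + 0.31876) = 2 * 1.31876 = 2.63752, which rounds to 2.6375.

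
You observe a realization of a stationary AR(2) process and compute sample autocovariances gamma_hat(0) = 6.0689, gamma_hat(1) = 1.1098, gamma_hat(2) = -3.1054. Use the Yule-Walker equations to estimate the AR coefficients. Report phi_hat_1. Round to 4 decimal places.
\hat\phi_{1} = 0.2860

The Yule-Walker equations for an AR(p) process read, in matrix form,
  Gamma_p phi = r_p,   with   (Gamma_p)_{ij} = gamma(|i - j|),
                       (r_p)_i = gamma(i),   i,j = 1..p.
Substitute the sample gammas (Toeplitz matrix and right-hand side of size 2):
  Gamma_p = [[6.0689, 1.1098], [1.1098, 6.0689]]
  r_p     = [1.1098, -3.1054]
Written out:
  6.0689 phi_1 + 1.1098 phi_2 = 1.1098
  1.1098 phi_1 + 6.0689 phi_2 = -3.1054
Solve by Cramer's rule:
  det = gamma(0)^2 - gamma(1)^2 = (6.0689)^2 - (1.1098)^2 = 36.83154721 - 1.23165604 = 35.59989117
  phi_hat_1 = [gamma(1) gamma(0) - gamma(1) gamma(2)] / det = [(1.1098)(6.0689) - (1.1098)(-3.1054)] / 35.59989117 = 10.18163814 / 35.59989117 = 0.286
  phi_hat_2 = [gamma(0) gamma(2) - gamma(1)^2] / det = [(6.0689)(-3.1054) - (1.1098)^2] / 35.59989117 = -20.0780181 / 35.59989117 = -0.564
So phi_hat = [0.2860, -0.5640].
Therefore phi_hat_1 = 0.2860.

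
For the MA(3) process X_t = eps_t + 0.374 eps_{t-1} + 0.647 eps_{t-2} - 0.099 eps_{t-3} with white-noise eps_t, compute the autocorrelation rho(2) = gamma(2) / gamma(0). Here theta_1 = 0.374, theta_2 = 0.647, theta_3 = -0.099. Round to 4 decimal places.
\rho(2) = 0.3889

For an MA(q) process with theta_0 = 1, the autocovariance is
  gamma(k) = sigma^2 * sum_{i=0..q-k} theta_i * theta_{i+k},
and rho(k) = gamma(k) / gamma(0). Sigma^2 cancels.
  numerator   = (1)*(0.647) + (0.374)*(-0.099) = 0.609974.
  denominator = (1)^2 + (0.374)^2 + (0.647)^2 + (-0.099)^2 = 1.568286.
  rho(2) = 0.609974 / 1.568286 = 0.3889.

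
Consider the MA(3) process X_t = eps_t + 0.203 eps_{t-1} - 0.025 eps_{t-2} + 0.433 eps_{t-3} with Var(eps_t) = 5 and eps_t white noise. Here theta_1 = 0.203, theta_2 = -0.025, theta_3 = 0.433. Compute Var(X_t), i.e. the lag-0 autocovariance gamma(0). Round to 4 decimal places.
\gamma(0) = 6.1466

For an MA(q) process X_t = eps_t + sum_i theta_i eps_{t-i} with
Var(eps_t) = sigma^2, the variance is
  gamma(0) = sigma^2 * (1 + sum_i theta_i^2).
  sum_i theta_i^2 = (0.203)^2 + (-0.025)^2 + (0.433)^2 = 0.041209 + 0.000625 + 0.187489 = 0.229323.
  gamma(0) = 5 * (1 + 0.229323) = 5 * 1.229323 = 6.146615, which rounds to 6.1466.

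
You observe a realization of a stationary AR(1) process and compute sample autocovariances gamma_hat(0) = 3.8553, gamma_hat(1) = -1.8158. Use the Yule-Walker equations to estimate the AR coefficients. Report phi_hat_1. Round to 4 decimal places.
\hat\phi_{1} = -0.4710

The Yule-Walker equations for an AR(p) process read, in matrix form,
  Gamma_p phi = r_p,   with   (Gamma_p)_{ij} = gamma(|i - j|),
                       (r_p)_i = gamma(i),   i,j = 1..p.
Substitute the sample gammas (Toeplitz matrix and right-hand side of size 1):
  Gamma_p = [[3.8553]]
  r_p     = [-1.8158]
With p = 1 this is the single equation gamma(0) phi_1 = gamma(1):
  phi_hat_1 = gamma(1) / gamma(0) = -1.8158 / 3.8553 = -0.4710.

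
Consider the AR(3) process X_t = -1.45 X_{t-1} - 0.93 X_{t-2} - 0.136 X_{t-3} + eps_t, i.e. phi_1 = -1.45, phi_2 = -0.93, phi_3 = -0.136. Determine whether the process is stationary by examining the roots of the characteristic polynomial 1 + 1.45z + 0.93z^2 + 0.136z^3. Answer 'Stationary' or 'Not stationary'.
\text{Stationary}

The AR(p) characteristic polynomial is P(z) = 1 + 1.45z + 0.93z^2 + 0.136z^3.
Stationarity requires all roots to lie outside the unit circle, i.e. |z| > 1 for every root.
Degree 3: look for a simple real root z0 first, then factor out (1 - z/z0) and solve the remaining quadratic.
Testing z0 = -5: P(-5) = 1 + (1.45)(-5) + (0.93)(-5)^2 + (0.136)(-5)^3
  = 1 + (-7.25) + (23.25) + (-17) = 0.  So z_0 = -5 is a root, |z_0| = 5.
Divide out the factor (1 + 0.2 z) = (1 - z/z0) (since 1/z0 = -0.2):
  P(z) = (1 + 0.2 z)(1 + (1.25) z + (0.68) z^2)
  [check: z-coef 1.25 - (-0.2) = 1.45; z^2-coef 0.68 - (-0.2)(1.25) = 0.93; z^3-coef -(-0.2)(0.68) = 0.136.]
Remaining roots from the quadratic factor 1 + (1.25) z + (0.68) z^2:
  Set 1 + (1.25) z + (0.68) z^2 = 0, i.e. a z^2 + b z + c = 0 with a = 0.68, b = 1.25, c = 1.
  Discriminant D = b^2 - 4ac = (1.25)^2 - 4*(0.68)*1 = 1.5625 - (2.72) = -1.1575.
  D < 0, so the roots are the complex-conjugate pair z = (-b +/- i sqrt(-D)) / (2a) = -0.9191 +/- 0.7911i.
  For a conjugate pair |z|^2 = z * conj(z) = (product of roots) = c/a = 1/(0.68) = 1.470588, so |z| = sqrt(1.470588) = 1.2127 for both roots.
Moduli of all roots: 5.0000, 1.2127, 1.2127.
All moduli strictly greater than 1? Yes.
Verdict: Stationary.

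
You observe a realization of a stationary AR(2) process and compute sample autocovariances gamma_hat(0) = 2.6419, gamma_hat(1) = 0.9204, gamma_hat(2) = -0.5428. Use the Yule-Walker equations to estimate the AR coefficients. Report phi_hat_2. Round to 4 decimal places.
\hat\phi_{2} = -0.3720

The Yule-Walker equations for an AR(p) process read, in matrix form,
  Gamma_p phi = r_p,   with   (Gamma_p)_{ij} = gamma(|i - j|),
                       (r_p)_i = gamma(i),   i,j = 1..p.
Substitute the sample gammas (Toeplitz matrix and right-hand side of size 2):
  Gamma_p = [[2.6419, 0.9204], [0.9204, 2.6419]]
  r_p     = [0.9204, -0.5428]
Written out:
  2.6419 phi_1 + 0.9204 phi_2 = 0.9204
  0.9204 phi_1 + 2.6419 phi_2 = -0.5428
Solve by Cramer's rule:
  det = gamma(0)^2 - gamma(1)^2 = (2.6419)^2 - (0.9204)^2 = 6.97963561 - 0.84713616 = 6.13249945
  phi_hat_1 = [gamma(1) gamma(0) - gamma(1) gamma(2)] / det = [(0.9204)(2.6419) - (0.9204)(-0.5428)] / 6.13249945 = 2.93119788 / 6.13249945 = 0.478
  phi_hat_2 = [gamma(0) gamma(2) - gamma(1)^2] / det = [(2.6419)(-0.5428) - (0.9204)^2] / 6.13249945 = -2.28115948 / 6.13249945 = -0.372
So phi_hat = [0.4780, -0.3720].
Therefore phi_hat_2 = -0.3720.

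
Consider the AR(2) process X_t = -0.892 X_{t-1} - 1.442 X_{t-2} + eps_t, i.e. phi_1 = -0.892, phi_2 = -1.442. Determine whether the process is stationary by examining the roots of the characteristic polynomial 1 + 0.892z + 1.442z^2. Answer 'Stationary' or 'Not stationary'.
\text{Not stationary}

The AR(p) characteristic polynomial is P(z) = 1 + 0.892z + 1.442z^2.
Stationarity requires all roots to lie outside the unit circle, i.e. |z| > 1 for every root.
Set 1 + (0.892) z + (1.442) z^2 = 0, i.e. a z^2 + b z + c = 0 with a = 1.442, b = 0.892, c = 1.
Discriminant D = b^2 - 4ac = (0.892)^2 - 4*(1.442)*1 = 0.795664 - (5.768) = -4.972336.
D < 0, so the roots are the complex-conjugate pair z = (-b +/- i sqrt(-D)) / (2a) = -0.3093 +/- 0.7732i.
For a conjugate pair |z|^2 = z * conj(z) = (product of roots) = c/a = 1/(1.442) = 0.693481, so |z| = sqrt(0.693481) = 0.8328 for both roots.
Moduli of all roots: 0.8328, 0.8328.
All moduli strictly greater than 1? No.
Verdict: Not stationary.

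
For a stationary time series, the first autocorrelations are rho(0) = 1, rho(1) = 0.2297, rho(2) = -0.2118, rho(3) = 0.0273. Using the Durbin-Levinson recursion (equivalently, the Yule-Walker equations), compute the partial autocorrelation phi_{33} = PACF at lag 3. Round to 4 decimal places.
\phi_{33} = 0.1760

The PACF at lag k is phi_{kk}, the last component of the solution
to the Yule-Walker system G_k phi = r_k where
  (G_k)_{ij} = rho(|i - j|), (r_k)_i = rho(i), i,j = 1..k.
Equivalently, Durbin-Levinson gives phi_{kk} iteratively:
  phi_{11} = rho(1)
  phi_{kk} = [rho(k) - sum_{j=1..k-1} phi_{k-1,j} rho(k-j)]
            / [1 - sum_{j=1..k-1} phi_{k-1,j} rho(j)],
  phi_{k,j} = phi_{k-1,j} - phi_{kk} phi_{k-1,k-j},  j = 1..k-1.
Step k = 1:
  phi_11 = rho(1) = 0.2297.
Step k = 2:
  phi_22 = [rho(2) - phi_11 rho(1)] / [1 - phi_11 rho(1)] = [-0.2118 - (0.2297)(0.2297)] / [1 - (0.2297)(0.2297)]
         = -0.26456209 / 0.94723791 = -0.279298.
  Update: phi_21 = phi_11 - phi_22 phi_11 = 0.2297 - (-0.279298)(0.2297) = 0.293855.
Step k = 3:
  phi_33 = [rho(3) - phi_21 rho(2) - phi_22 rho(1)] / [1 - phi_21 rho(1) - phi_22 rho(2)]
    numerator   = 0.0273 - (0.293855)(-0.2118) - (-0.279298)(0.2297) = 0.15369331
    denominator = 1 - (0.293855)(0.2297) - (-0.279298)(-0.2118) = 0.87334613
  phi_33 = 0.15369331 / 0.87334613 = 0.176.
Therefore phi_{33} = 0.1760.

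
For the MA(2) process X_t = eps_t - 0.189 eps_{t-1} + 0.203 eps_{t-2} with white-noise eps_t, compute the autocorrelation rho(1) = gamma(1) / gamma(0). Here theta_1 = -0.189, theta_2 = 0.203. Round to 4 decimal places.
\rho(1) = -0.2111

For an MA(q) process with theta_0 = 1, the autocovariance is
  gamma(k) = sigma^2 * sum_{i=0..q-k} theta_i * theta_{i+k},
and rho(k) = gamma(k) / gamma(0). Sigma^2 cancels.
  numerator   = (1)*(-0.189) + (-0.189)*(0.203) = -0.227367.
  denominator = (1)^2 + (-0.189)^2 + (0.203)^2 = 1.07693.
  rho(1) = -0.227367 / 1.07693 = -0.2111.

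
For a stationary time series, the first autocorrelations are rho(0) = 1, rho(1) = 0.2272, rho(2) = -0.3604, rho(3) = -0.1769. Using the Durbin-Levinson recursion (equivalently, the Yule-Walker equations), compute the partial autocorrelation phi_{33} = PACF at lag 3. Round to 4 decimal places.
\phi_{33} = 0.0510

The PACF at lag k is phi_{kk}, the last component of the solution
to the Yule-Walker system G_k phi = r_k where
  (G_k)_{ij} = rho(|i - j|), (r_k)_i = rho(i), i,j = 1..k.
Equivalently, Durbin-Levinson gives phi_{kk} iteratively:
  phi_{11} = rho(1)
  phi_{kk} = [rho(k) - sum_{j=1..k-1} phi_{k-1,j} rho(k-j)]
            / [1 - sum_{j=1..k-1} phi_{k-1,j} rho(j)],
  phi_{k,j} = phi_{k-1,j} - phi_{kk} phi_{k-1,k-j},  j = 1..k-1.
Step k = 1:
  phi_11 = rho(1) = 0.2272.
Step k = 2:
  phi_22 = [rho(2) - phi_11 rho(1)] / [1 - phi_11 rho(1)] = [-0.3604 - (0.2272)(0.2272)] / [1 - (0.2272)(0.2272)]
         = -0.41201984 / 0.94838016 = -0.434446.
  Update: phi_21 = phi_11 - phi_22 phi_11 = 0.2272 - (-0.434446)(0.2272) = 0.325906.
Step k = 3:
  phi_33 = [rho(3) - phi_21 rho(2) - phi_22 rho(1)] / [1 - phi_21 rho(1) - phi_22 rho(2)]
    numerator   = -0.1769 - (0.325906)(-0.3604) - (-0.434446)(0.2272) = 0.03926266
    denominator = 1 - (0.325906)(0.2272) - (-0.434446)(-0.3604) = 0.76937984
  phi_33 = 0.03926266 / 0.76937984 = 0.051.
Therefore phi_{33} = 0.0510.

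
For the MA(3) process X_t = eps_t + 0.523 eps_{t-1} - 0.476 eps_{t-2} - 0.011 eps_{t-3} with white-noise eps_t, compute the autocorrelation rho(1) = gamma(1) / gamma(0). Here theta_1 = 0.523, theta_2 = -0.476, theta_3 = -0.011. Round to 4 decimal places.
\rho(1) = 0.1862

For an MA(q) process with theta_0 = 1, the autocovariance is
  gamma(k) = sigma^2 * sum_{i=0..q-k} theta_i * theta_{i+k},
and rho(k) = gamma(k) / gamma(0). Sigma^2 cancels.
  numerator   = (1)*(0.523) + (0.523)*(-0.476) + (-0.476)*(-0.011) = 0.279288.
  denominator = (1)^2 + (0.523)^2 + (-0.476)^2 + (-0.011)^2 = 1.500226.
  rho(1) = 0.279288 / 1.500226 = 0.1862.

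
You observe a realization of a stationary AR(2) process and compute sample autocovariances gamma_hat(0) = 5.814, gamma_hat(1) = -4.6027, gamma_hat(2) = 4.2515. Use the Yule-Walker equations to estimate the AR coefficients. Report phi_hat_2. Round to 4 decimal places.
\hat\phi_{2} = 0.2800

The Yule-Walker equations for an AR(p) process read, in matrix form,
  Gamma_p phi = r_p,   with   (Gamma_p)_{ij} = gamma(|i - j|),
                       (r_p)_i = gamma(i),   i,j = 1..p.
Substitute the sample gammas (Toeplitz matrix and right-hand side of size 2):
  Gamma_p = [[5.814, -4.6027], [-4.6027, 5.814]]
  r_p     = [-4.6027, 4.2515]
Written out:
  5.814 phi_1 - 4.6027 phi_2 = -4.6027
  -4.6027 phi_1 + 5.814 phi_2 = 4.2515
Solve by Cramer's rule:
  det = gamma(0)^2 - gamma(1)^2 = (5.814)^2 - (-4.6027)^2 = 33.802596 - 21.18484729 = 12.61774871
  phi_hat_1 = [gamma(1) gamma(0) - gamma(1) gamma(2)] / det = [(-4.6027)(5.814) - (-4.6027)(4.2515)] / 12.61774871 = -7.19171875 / 12.61774871 = -0.57
  phi_hat_2 = [gamma(0) gamma(2) - gamma(1)^2] / det = [(5.814)(4.2515) - (-4.6027)^2] / 12.61774871 = 3.53337371 / 12.61774871 = 0.28
So phi_hat = [-0.5700, 0.2800].
Therefore phi_hat_2 = 0.2800.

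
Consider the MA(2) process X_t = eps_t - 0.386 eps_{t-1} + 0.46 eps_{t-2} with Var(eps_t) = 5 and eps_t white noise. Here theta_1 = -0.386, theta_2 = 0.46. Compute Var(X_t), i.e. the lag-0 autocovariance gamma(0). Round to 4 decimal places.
\gamma(0) = 6.8030

For an MA(q) process X_t = eps_t + sum_i theta_i eps_{t-i} with
Var(eps_t) = sigma^2, the variance is
  gamma(0) = sigma^2 * (1 + sum_i theta_i^2).
  sum_i theta_i^2 = (-0.386)^2 + (0.46)^2 = 0.148996 + 0.2116 = 0.360596.
  gamma(0) = 5 * (1 + 0.360596) = 5 * 1.360596 = 6.80298, which rounds to 6.8030.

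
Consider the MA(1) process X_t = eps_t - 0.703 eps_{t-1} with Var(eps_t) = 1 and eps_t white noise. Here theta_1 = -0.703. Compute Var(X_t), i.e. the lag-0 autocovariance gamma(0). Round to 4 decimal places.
\gamma(0) = 1.4942

For an MA(q) process X_t = eps_t + sum_i theta_i eps_{t-i} with
Var(eps_t) = sigma^2, the variance is
  gamma(0) = sigma^2 * (1 + sum_i theta_i^2).
  sum_i theta_i^2 = (-0.703)^2 = 0.494209.
  gamma(0) = 1 * (1 + 0.494209) = 1 * 1.494209 = 1.494209, which rounds to 1.4942.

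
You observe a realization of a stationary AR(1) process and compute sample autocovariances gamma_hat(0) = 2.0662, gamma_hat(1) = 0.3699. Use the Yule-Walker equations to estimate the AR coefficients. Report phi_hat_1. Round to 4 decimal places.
\hat\phi_{1} = 0.1790

The Yule-Walker equations for an AR(p) process read, in matrix form,
  Gamma_p phi = r_p,   with   (Gamma_p)_{ij} = gamma(|i - j|),
                       (r_p)_i = gamma(i),   i,j = 1..p.
Substitute the sample gammas (Toeplitz matrix and right-hand side of size 1):
  Gamma_p = [[2.0662]]
  r_p     = [0.3699]
With p = 1 this is the single equation gamma(0) phi_1 = gamma(1):
  phi_hat_1 = gamma(1) / gamma(0) = 0.3699 / 2.0662 = 0.1790.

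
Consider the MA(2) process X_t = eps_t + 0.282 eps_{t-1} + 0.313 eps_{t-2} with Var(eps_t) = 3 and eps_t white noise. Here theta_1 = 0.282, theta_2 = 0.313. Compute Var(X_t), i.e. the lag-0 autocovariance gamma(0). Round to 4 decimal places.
\gamma(0) = 3.5325

For an MA(q) process X_t = eps_t + sum_i theta_i eps_{t-i} with
Var(eps_t) = sigma^2, the variance is
  gamma(0) = sigma^2 * (1 + sum_i theta_i^2).
  sum_i theta_i^2 = (0.282)^2 + (0.313)^2 = 0.079524 + 0.097969 = 0.177493.
  gamma(0) = 3 * (1 + 0.177493) = 3 * 1.177493 = 3.532479, which rounds to 3.5325.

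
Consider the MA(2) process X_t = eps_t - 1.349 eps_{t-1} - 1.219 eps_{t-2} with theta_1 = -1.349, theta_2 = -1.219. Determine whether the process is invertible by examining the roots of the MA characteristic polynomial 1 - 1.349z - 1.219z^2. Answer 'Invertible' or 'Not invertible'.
\text{Not invertible}

The MA(q) characteristic polynomial is P(z) = 1 - 1.349z - 1.219z^2.
Invertibility requires all roots to lie outside the unit circle, i.e. |z| > 1 for every root.
Set 1 + (-1.349) z + (-1.219) z^2 = 0, i.e. a z^2 + b z + c = 0 with a = -1.219, b = -1.349, c = 1.
Discriminant D = b^2 - 4ac = (-1.349)^2 - 4*(-1.219)*1 = 1.819801 - (-4.876) = 6.695801.
D >= 0, so the roots are real: z = (-b +/- sqrt(D)) / (2a) = (1.349 +/- 2.587625) / (-2.438).
  z_1 = (1.349 + 2.587625) / (-2.438) = -1.6147,   |z_1| = 1.6147.
  z_2 = (1.349 - 2.587625) / (-2.438) = 0.508,   |z_2| = 0.508.
Moduli of all roots: 1.6147, 0.5080.
All moduli strictly greater than 1? No.
Verdict: Not invertible.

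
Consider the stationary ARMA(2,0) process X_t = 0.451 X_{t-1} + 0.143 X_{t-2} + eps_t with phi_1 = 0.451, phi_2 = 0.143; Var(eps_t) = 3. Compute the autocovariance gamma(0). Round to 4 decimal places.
\gamma(0) = 4.2357

Multiply the model equation by X_{t-k} and take expectations. With theta_0 = psi_0 = 1 and psi_j the MA(infinity) weights, this gives
  gamma(k) - sum_i phi_i gamma(k-i) = c_k,
  c_k = sigma^2 * sum_{j=k..q} theta_j psi_{j-k}   (c_k = 0 for k > q),
using gamma(-m) = gamma(m).
Pure AR (q = 0): c_0 = sigma^2 = 3, c_k = 0 for k >= 1.
Equations for k = 0, 1, 2 (AR order 2, c_2 = 0):
  (E0) gamma(0) = phi_1 gamma(1) + phi_2 gamma(2) + c_0
  (E1) gamma(1) = phi_1 gamma(0) + phi_2 gamma(1) + c_1
  (E2) gamma(2) = phi_1 gamma(1) + phi_2 gamma(0)
From (E1): gamma(1) = A gamma(0) + B with
  A = phi_1 / (1 - phi_2) = 0.451 / 0.857 = 0.526254,   B = c_1 / (1 - phi_2) = 0 / 0.857 = 0.
Insert (E2) into (E0): gamma(0) (1 - phi_2^2) = phi_1 (1 + phi_2) gamma(1) + c_0.
  phi_1 (1 + phi_2) = (0.451)(1.143) = 0.515493,   1 - phi_2^2 = 0.979551.
Replace gamma(1) by A gamma(0) + B and collect gamma(0):
  gamma(0) [0.979551 - (0.515493)(0.526254)] = c_0 = 3
  gamma(0) * 0.708271 = 3
  gamma(0) = 3 / 0.708271 = 4.23567.
Therefore gamma(0) = 4.2357 (to 4 decimal places).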